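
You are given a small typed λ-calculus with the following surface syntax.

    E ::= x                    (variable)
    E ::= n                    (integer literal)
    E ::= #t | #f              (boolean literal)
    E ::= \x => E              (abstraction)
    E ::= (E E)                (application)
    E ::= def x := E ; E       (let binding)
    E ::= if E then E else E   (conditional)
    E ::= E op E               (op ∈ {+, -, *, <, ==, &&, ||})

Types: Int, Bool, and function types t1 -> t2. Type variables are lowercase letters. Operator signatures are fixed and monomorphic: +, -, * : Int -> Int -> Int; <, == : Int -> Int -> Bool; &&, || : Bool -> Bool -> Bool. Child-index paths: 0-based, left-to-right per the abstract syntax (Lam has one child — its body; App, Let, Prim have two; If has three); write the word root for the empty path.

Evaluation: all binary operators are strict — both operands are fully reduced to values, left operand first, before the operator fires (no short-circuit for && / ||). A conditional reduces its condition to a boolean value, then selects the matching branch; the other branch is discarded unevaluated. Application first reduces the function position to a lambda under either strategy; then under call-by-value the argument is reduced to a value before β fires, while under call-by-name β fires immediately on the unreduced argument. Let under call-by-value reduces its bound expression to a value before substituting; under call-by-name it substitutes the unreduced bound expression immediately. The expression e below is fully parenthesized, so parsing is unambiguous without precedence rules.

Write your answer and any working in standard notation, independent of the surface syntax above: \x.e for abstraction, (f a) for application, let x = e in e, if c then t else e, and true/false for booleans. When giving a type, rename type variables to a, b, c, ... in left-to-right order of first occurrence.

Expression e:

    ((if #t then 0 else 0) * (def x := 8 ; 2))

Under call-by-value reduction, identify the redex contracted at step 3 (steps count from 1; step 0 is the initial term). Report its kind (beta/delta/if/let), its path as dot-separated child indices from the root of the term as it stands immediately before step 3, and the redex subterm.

Working:
step 0: ((if true then 0 else 0) * (let x = 8 in 2))
step 1: [if@0] (0 * (let x = 8 in 2))
step 2: [let@1] (0 * 2)
step 3: [delta@root] 0

Answer: delta at root : (0 * 2)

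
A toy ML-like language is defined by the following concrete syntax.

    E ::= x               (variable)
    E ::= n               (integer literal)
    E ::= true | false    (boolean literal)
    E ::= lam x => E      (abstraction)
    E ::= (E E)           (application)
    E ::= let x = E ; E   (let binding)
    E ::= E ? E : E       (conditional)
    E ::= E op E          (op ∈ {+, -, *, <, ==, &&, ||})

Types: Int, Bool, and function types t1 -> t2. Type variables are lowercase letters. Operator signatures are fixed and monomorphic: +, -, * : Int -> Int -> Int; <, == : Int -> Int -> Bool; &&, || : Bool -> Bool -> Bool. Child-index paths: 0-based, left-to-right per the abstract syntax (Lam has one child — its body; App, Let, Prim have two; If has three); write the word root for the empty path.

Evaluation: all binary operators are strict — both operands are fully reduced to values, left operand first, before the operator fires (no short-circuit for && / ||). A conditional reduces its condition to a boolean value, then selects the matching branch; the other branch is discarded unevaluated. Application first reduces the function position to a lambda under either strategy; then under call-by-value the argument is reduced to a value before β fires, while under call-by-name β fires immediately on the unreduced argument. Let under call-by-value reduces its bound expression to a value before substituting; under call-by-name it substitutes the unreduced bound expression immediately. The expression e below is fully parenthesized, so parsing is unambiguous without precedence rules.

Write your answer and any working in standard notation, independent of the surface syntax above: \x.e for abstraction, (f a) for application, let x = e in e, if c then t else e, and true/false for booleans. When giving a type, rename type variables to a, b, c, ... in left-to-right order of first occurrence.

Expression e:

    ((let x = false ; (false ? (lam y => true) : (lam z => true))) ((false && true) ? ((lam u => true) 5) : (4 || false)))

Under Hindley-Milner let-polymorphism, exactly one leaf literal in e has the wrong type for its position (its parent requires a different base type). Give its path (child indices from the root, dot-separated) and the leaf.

Working:
let x : Bool
  unify Bool ~ Bool
\y._ : a -> Bool
\z._ : b -> Bool
  unify a -> Bool ~ b -> Bool
  unify a ~ b
  unify Bool ~ Bool
  unify Bool ~ Bool
  unify Bool ~ Bool
  unify Bool ~ Bool
\u._ : c -> Bool
  unify c -> Bool ~ Int -> d
  unify c ~ Int
  unify Bool ~ d
_ _ : Bool
  unify Int ~ Bool
  FAIL: mismatch Int ~ Bool

Answer: 1.2.0 : 4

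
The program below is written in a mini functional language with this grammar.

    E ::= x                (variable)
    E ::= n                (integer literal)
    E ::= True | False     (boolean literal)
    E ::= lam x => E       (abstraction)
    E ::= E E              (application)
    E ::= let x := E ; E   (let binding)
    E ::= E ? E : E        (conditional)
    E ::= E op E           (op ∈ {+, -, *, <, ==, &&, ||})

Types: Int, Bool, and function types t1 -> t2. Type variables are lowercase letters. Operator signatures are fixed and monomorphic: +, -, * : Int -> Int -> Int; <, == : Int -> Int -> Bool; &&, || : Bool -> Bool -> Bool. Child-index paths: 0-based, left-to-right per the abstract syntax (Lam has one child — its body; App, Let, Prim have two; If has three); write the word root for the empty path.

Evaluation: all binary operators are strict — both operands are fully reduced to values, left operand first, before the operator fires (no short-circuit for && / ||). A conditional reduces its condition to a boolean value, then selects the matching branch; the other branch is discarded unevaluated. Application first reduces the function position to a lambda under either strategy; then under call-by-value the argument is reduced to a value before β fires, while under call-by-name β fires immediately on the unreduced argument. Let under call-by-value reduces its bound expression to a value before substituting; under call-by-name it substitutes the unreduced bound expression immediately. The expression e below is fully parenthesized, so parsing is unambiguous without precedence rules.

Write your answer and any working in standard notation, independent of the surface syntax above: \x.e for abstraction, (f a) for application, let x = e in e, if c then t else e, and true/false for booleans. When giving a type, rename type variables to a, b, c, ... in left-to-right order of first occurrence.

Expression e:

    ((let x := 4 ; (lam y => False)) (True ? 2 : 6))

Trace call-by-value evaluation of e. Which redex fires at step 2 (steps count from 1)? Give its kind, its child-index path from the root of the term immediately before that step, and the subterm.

Trace:
step 0: ((let x = 4 in (\y.false)) (if true then 2 else 6))
step 1: [let@0] ((\y.false) (if true then 2 else 6))
step 2: [if@1] ((\y.false) 2)

Answer: if at 1 : (if true then 2 else 6)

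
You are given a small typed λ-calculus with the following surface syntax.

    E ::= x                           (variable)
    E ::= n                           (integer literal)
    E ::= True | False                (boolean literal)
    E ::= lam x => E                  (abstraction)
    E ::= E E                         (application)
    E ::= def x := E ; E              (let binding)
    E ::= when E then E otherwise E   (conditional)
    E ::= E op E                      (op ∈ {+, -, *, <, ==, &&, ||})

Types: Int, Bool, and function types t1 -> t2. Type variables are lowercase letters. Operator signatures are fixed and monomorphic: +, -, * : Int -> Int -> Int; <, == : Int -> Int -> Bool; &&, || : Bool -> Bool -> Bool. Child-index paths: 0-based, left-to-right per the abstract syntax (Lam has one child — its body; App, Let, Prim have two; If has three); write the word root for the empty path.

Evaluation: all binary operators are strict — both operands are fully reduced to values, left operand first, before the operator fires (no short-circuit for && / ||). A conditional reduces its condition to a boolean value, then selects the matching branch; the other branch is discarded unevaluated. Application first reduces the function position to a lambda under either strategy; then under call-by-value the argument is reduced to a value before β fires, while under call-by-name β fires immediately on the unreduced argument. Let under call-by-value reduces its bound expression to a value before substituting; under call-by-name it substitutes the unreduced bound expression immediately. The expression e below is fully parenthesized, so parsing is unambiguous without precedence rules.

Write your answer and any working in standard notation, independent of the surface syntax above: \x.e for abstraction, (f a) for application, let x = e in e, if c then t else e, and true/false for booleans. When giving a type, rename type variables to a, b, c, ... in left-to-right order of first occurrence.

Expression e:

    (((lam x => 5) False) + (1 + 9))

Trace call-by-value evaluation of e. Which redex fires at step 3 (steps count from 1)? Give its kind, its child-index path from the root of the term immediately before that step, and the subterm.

Trace:
step 0: (((\x.5) false) + (1 + 9))
step 1: [beta@0] (5 + (1 + 9))
step 2: [delta@1] (5 + 10)
step 3: [delta@root] 15

Answer: delta at root : (5 + 10)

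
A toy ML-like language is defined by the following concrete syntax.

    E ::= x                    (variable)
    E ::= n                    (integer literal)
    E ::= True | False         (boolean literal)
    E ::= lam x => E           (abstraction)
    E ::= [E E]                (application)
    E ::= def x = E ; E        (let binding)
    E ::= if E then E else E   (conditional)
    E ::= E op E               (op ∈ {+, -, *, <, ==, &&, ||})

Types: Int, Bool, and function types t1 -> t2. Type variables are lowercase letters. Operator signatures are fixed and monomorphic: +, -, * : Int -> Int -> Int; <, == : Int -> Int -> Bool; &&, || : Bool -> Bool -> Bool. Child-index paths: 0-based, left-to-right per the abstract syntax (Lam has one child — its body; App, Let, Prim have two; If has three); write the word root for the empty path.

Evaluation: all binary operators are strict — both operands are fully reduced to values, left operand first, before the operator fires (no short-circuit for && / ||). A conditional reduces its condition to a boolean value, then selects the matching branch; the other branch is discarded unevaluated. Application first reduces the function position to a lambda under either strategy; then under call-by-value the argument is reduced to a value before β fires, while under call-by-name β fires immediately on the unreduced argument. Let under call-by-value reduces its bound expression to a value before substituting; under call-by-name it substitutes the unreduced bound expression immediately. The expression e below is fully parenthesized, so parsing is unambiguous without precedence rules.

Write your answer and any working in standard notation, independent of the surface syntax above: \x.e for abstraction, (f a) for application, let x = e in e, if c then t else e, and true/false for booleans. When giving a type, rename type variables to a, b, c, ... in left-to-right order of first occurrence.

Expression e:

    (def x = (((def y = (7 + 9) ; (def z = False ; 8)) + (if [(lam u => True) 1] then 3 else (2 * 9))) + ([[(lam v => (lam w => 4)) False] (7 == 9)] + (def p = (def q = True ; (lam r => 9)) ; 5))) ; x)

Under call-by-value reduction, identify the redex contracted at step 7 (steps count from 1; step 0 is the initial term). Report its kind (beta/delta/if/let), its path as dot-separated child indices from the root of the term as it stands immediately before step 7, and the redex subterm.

Answer: beta at 0.1.0.0 : ((\v.(\w.4)) false)

Derivation:
step 0: (let x = (((let y = (7 + 9) in (let z = false in 8)) + (if ((\u.true) 1) then 3 else (2 * 9))) + ((((\v.(\w.4)) false) (7 == 9)) + (let p = (let q = true in (\r.9)) in 5))) in x)
step 1: [delta@0.0.0.0] (let x = (((let y = 16 in (let z = false in 8)) + (if ((\u.true) 1) then 3 else (2 * 9))) + ((((\v.(\w.4)) false) (7 == 9)) + (let p = (let q = true in (\r.9)) in 5))) in x)
step 2: [let@0.0.0] (let x = (((let z = false in 8) + (if ((\u.true) 1) then 3 else (2 * 9))) + ((((\v.(\w.4)) false) (7 == 9)) + (let p = (let q = true in (\r.9)) in 5))) in x)
step 3: [let@0.0.0] (let x = ((8 + (if ((\u.true) 1) then 3 else (2 * 9))) + ((((\v.(\w.4)) false) (7 == 9)) + (let p = (let q = true in (\r.9)) in 5))) in x)
step 4: [beta@0.0.1.0] (let x = ((8 + (if true then 3 else (2 * 9))) + ((((\v.(\w.4)) false) (7 == 9)) + (let p = (let q = true in (\r.9)) in 5))) in x)
step 5: [if@0.0.1] (let x = ((8 + 3) + ((((\v.(\w.4)) false) (7 == 9)) + (let p = (let q = true in (\r.9)) in 5))) in x)
step 6: [delta@0.0] (let x = (11 + ((((\v.(\w.4)) false) (7 == 9)) + (let p = (let q = true in (\r.9)) in 5))) in x)
step 7: [beta@0.1.0.0] (let x = (11 + (((\w.4) (7 == 9)) + (let p = (let q = true in (\r.9)) in 5))) in x)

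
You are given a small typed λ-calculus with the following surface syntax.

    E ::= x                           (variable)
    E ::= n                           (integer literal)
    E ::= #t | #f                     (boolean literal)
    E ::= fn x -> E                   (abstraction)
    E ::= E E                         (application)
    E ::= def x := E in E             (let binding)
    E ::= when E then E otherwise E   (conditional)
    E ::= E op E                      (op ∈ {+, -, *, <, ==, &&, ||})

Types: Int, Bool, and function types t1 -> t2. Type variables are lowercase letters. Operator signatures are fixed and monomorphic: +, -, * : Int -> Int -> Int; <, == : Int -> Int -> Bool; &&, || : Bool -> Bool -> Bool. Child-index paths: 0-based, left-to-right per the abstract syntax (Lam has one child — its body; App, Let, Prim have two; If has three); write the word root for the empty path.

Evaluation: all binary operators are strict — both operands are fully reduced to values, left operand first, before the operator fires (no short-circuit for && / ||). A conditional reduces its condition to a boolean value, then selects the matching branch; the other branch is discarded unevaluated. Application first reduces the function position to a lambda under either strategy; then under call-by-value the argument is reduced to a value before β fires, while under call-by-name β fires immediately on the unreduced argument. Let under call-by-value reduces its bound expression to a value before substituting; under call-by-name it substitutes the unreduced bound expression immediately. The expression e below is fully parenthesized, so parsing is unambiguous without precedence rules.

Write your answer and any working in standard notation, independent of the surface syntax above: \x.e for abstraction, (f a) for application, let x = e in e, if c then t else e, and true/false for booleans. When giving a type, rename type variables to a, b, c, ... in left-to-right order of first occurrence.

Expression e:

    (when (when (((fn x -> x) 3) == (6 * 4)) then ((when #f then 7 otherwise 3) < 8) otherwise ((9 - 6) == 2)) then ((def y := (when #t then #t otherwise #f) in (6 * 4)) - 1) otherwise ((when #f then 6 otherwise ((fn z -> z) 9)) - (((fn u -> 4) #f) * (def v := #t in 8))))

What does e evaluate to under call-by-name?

Working:
step 0: (if (if (((\x.x) 3) == (6 * 4)) then ((if false then 7 else 3) < 8) else ((9 - 6) == 2)) then ((let y = (if true then true else false) in (6 * 4)) - 1) else ((if false then 6 else ((\z.z) 9)) - (((\u.4) false) * (let v = true in 8))))
step 1: [beta@0.0.0] (if (if (3 == (6 * 4)) then ((if false then 7 else 3) < 8) else ((9 - 6) == 2)) then ((let y = (if true then true else false) in (6 * 4)) - 1) else ((if false then 6 else ((\z.z) 9)) - (((\u.4) false) * (let v = true in 8))))
step 2: [delta@0.0.1] (if (if (3 == 24) then ((if false then 7 else 3) < 8) else ((9 - 6) == 2)) then ((let y = (if true then true else false) in (6 * 4)) - 1) else ((if false then 6 else ((\z.z) 9)) - (((\u.4) false) * (let v = true in 8))))
step 3: [delta@0.0] (if (if false then ((if false then 7 else 3) < 8) else ((9 - 6) == 2)) then ((let y = (if true then true else false) in (6 * 4)) - 1) else ((if false then 6 else ((\z.z) 9)) - (((\u.4) false) * (let v = true in 8))))
step 4: [if@0] (if ((9 - 6) == 2) then ((let y = (if true then true else false) in (6 * 4)) - 1) else ((if false then 6 else ((\z.z) 9)) - (((\u.4) false) * (let v = true in 8))))
step 5: [delta@0.0] (if (3 == 2) then ((let y = (if true then true else false) in (6 * 4)) - 1) else ((if false then 6 else ((\z.z) 9)) - (((\u.4) false) * (let v = true in 8))))
step 6: [delta@0] (if false then ((let y = (if true then true else false) in (6 * 4)) - 1) else ((if false then 6 else ((\z.z) 9)) - (((\u.4) false) * (let v = true in 8))))
step 7: [if@root] ((if false then 6 else ((\z.z) 9)) - (((\u.4) false) * (let v = true in 8)))
step 8: [if@0] (((\z.z) 9) - (((\u.4) false) * (let v = true in 8)))
step 9: [beta@0] (9 - (((\u.4) false) * (let v = true in 8)))
step 10: [beta@1.0] (9 - (4 * (let v = true in 8)))
step 11: [let@1.1] (9 - (4 * 8))
step 12: [delta@1] (9 - 32)
step 13: [delta@root] -23

Answer: -23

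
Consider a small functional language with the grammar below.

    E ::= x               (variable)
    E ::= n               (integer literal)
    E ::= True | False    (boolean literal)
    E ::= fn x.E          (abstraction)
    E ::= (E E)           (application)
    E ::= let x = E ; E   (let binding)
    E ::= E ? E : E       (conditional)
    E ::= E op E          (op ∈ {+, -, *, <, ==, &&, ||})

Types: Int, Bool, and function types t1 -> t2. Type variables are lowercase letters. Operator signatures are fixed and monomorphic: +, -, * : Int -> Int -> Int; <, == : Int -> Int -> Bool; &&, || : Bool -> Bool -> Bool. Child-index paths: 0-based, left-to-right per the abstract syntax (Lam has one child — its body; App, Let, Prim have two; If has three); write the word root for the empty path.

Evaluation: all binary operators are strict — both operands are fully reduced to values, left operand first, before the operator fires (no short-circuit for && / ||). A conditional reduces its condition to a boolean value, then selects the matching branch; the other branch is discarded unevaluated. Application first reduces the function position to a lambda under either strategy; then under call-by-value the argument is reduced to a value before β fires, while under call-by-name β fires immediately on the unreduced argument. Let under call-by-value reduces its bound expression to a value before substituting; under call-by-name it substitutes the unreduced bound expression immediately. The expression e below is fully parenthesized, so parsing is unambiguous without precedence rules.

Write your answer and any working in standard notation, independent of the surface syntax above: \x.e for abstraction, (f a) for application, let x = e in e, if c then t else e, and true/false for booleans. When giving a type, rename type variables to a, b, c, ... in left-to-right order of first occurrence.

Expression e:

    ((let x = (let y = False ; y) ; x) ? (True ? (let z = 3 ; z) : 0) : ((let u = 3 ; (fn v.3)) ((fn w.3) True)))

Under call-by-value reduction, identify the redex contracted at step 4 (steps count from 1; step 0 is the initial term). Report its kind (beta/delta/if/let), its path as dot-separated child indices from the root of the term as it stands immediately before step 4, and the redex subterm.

Answer: let at 0 : (let u = 3 in (\v.3))

Working:
step 0: (if (let x = (let y = false in y) in x) then (if true then (let z = 3 in z) else 0) else ((let u = 3 in (\v.3)) ((\w.3) true)))
step 1: [let@0.0] (if (let x = false in x) then (if true then (let z = 3 in z) else 0) else ((let u = 3 in (\v.3)) ((\w.3) true)))
step 2: [let@0] (if false then (if true then (let z = 3 in z) else 0) else ((let u = 3 in (\v.3)) ((\w.3) true)))
step 3: [if@root] ((let u = 3 in (\v.3)) ((\w.3) true))
step 4: [let@0] ((\v.3) ((\w.3) true))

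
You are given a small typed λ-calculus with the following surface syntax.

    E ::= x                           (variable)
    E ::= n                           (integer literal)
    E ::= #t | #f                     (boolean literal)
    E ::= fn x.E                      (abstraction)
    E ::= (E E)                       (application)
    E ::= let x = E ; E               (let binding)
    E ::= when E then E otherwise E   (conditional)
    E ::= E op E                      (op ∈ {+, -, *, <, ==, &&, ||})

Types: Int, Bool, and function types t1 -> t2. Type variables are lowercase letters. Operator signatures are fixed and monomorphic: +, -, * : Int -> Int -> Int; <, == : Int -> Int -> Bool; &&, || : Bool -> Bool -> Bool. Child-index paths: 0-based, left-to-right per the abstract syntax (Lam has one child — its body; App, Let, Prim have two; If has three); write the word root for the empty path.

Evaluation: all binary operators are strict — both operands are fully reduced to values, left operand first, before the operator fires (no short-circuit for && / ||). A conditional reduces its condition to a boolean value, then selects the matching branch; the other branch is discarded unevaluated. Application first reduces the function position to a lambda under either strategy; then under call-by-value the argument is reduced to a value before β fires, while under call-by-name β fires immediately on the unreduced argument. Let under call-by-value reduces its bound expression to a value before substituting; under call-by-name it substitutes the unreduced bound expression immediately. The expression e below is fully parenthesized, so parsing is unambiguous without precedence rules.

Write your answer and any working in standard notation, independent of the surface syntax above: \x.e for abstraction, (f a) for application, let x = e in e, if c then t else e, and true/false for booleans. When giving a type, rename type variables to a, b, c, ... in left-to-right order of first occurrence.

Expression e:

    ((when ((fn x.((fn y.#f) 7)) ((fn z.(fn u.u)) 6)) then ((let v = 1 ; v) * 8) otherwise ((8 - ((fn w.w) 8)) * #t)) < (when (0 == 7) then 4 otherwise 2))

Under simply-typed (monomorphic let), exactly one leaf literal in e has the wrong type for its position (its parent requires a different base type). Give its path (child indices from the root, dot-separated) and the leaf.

Derivation:
\y._ : b -> Bool
  unify b -> Bool ~ Int -> c
  unify b ~ Int
  unify Bool ~ c
_ _ : Bool
\x._ : a -> Bool
u : e
\u._ : e -> e
\z._ : d -> e -> e
  unify d -> e -> e ~ Int -> f
  unify d ~ Int
  unify e -> e ~ f
_ _ : e -> e
  unify a -> Bool ~ (e -> e) -> g
  unify a ~ e -> e
  unify Bool ~ g
_ _ : Bool
  unify Bool ~ Bool
let v : Int
v : Int
  unify Int ~ Int
  unify Int ~ Int
  unify Int ~ Int
w : h
\w._ : h -> h
  unify h -> h ~ Int -> i
  unify h ~ Int
  unify Int ~ i
_ _ : Int
  unify Int ~ Int
  unify Int ~ Int
  unify Bool ~ Int
  FAIL: mismatch Bool ~ Int

Answer: 0.2.1 : true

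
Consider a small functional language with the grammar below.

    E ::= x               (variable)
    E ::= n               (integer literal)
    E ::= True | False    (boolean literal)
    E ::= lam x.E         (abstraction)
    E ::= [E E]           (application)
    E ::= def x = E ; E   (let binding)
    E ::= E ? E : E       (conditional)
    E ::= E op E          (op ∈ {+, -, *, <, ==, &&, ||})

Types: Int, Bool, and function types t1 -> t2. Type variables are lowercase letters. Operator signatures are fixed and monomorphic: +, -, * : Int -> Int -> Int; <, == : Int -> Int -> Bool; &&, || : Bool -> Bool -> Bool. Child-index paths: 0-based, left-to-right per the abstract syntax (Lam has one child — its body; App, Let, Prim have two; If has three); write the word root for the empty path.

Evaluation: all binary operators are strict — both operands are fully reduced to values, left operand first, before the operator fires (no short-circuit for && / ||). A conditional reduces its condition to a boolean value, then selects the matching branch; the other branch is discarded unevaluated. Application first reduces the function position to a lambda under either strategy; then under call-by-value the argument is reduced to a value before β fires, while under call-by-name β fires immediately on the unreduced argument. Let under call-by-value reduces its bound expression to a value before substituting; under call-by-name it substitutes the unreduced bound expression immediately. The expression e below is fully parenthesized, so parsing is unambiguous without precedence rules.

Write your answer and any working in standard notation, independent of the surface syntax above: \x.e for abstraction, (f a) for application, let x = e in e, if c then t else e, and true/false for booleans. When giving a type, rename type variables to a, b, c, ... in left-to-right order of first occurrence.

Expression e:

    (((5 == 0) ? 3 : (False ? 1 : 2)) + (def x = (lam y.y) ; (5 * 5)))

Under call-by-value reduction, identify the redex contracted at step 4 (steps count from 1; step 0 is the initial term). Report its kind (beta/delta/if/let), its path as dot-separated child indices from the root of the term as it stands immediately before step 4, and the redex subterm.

Answer: let at 1 : (let x = (\y.y) in (5 * 5))

Working:
step 0: ((if (5 == 0) then 3 else (if false then 1 else 2)) + (let x = (\y.y) in (5 * 5)))
step 1: [delta@0.0] ((if false then 3 else (if false then 1 else 2)) + (let x = (\y.y) in (5 * 5)))
step 2: [if@0] ((if false then 1 else 2) + (let x = (\y.y) in (5 * 5)))
step 3: [if@0] (2 + (let x = (\y.y) in (5 * 5)))
step 4: [let@1] (2 + (5 * 5))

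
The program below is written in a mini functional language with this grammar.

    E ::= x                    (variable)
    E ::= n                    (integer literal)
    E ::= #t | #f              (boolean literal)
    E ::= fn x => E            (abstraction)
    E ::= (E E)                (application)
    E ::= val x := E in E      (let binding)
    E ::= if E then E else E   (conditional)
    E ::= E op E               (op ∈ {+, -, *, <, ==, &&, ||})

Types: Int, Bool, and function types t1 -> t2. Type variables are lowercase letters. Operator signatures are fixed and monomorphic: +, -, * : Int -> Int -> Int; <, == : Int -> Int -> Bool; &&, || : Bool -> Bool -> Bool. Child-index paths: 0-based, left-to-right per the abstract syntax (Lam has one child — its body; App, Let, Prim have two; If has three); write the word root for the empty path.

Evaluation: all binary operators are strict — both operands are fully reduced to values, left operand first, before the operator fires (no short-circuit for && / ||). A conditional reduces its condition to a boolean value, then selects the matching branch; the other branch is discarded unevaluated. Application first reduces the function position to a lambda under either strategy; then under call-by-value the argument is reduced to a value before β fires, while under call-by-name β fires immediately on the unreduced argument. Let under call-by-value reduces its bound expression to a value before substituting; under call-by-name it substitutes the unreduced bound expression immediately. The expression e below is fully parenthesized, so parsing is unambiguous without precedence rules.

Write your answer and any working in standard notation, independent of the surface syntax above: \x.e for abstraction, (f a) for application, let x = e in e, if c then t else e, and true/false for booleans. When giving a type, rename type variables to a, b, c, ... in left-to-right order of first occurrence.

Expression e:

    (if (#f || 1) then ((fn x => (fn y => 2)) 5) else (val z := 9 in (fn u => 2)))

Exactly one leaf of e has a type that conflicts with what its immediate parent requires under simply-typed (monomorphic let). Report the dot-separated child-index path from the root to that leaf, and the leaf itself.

Answer: 0.1 : 1

Working:
  unify Bool ~ Bool
  unify Int ~ Bool
  FAIL: mismatch Int ~ Bool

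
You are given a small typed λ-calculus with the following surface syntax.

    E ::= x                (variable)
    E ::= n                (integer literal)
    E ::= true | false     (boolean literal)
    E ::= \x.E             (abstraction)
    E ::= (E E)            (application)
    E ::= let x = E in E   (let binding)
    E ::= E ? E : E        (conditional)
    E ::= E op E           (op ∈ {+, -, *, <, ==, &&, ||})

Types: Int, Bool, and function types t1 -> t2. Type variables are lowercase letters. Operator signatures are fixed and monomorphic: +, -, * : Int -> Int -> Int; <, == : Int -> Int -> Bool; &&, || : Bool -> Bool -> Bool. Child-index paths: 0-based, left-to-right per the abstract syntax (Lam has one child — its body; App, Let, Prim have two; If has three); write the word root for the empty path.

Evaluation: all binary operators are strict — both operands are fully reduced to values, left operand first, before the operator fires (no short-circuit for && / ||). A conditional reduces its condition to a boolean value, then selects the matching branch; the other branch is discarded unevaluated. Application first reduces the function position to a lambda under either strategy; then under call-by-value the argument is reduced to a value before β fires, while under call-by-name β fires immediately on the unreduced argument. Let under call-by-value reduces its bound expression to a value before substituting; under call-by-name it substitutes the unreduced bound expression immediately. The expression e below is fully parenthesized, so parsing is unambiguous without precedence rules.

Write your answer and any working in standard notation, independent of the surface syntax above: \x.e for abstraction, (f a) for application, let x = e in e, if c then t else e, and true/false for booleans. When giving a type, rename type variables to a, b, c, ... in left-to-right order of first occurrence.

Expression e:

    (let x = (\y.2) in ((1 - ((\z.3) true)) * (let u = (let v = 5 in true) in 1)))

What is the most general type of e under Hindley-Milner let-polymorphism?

Derivation:
\y._ : a -> Int
let x : forall. a -> Int
  unify Int ~ Int
\z._ : b -> Int
  unify b -> Int ~ Bool -> c
  unify b ~ Bool
  unify Int ~ c
_ _ : Int
  unify Int ~ Int
  unify Int ~ Int
let v : Int
let u : Bool
  unify Int ~ Int

Answer: Int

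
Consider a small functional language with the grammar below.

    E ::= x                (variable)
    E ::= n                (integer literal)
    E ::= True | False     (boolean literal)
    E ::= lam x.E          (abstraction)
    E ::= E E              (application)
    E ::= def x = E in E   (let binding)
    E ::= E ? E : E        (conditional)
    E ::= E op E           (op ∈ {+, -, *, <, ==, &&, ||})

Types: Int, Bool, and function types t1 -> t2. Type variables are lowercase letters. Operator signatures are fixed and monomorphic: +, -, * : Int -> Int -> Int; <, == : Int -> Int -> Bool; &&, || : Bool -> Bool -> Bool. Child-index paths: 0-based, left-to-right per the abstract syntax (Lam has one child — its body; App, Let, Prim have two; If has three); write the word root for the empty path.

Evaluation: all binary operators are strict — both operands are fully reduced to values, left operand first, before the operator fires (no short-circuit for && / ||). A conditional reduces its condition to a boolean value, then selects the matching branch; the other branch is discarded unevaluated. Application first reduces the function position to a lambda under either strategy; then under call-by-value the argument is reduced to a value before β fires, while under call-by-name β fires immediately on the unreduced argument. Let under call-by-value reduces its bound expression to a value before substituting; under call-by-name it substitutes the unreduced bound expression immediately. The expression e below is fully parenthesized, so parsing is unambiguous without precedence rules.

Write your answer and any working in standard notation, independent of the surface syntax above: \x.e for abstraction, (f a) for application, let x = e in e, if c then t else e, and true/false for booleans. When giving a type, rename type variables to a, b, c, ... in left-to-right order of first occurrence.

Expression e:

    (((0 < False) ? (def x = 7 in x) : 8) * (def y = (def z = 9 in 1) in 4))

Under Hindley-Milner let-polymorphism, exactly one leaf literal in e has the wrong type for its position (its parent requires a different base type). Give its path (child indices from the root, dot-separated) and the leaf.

Trace:
  unify Int ~ Int
  unify Bool ~ Int
  FAIL: mismatch Bool ~ Int

Answer: 0.0.1 : false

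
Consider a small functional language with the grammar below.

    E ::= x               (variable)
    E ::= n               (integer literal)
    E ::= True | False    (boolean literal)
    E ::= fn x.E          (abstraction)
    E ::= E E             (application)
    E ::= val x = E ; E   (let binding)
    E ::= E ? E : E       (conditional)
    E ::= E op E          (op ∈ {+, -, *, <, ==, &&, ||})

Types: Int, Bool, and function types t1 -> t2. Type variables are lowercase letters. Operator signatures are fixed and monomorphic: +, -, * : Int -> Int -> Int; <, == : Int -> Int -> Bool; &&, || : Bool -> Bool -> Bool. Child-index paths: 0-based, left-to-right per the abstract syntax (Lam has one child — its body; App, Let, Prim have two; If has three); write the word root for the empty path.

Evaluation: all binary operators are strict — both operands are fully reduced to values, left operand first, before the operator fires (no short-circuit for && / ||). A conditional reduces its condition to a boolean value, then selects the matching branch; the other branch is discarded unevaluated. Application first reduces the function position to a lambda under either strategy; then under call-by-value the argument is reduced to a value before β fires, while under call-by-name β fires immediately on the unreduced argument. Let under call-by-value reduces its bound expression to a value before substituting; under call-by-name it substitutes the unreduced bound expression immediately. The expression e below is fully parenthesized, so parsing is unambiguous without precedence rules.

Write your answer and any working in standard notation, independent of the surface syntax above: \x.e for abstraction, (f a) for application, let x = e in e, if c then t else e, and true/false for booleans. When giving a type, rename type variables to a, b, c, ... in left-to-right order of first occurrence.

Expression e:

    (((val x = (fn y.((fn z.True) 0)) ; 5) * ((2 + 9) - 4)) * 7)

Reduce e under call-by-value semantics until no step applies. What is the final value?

Working:
step 0: (((let x = (\y.((\z.true) 0)) in 5) * ((2 + 9) - 4)) * 7)
step 1: [let@0.0] ((5 * ((2 + 9) - 4)) * 7)
step 2: [delta@0.1.0] ((5 * (11 - 4)) * 7)
step 3: [delta@0.1] ((5 * 7) * 7)
step 4: [delta@0] (35 * 7)
step 5: [delta@root] 245

Answer: 245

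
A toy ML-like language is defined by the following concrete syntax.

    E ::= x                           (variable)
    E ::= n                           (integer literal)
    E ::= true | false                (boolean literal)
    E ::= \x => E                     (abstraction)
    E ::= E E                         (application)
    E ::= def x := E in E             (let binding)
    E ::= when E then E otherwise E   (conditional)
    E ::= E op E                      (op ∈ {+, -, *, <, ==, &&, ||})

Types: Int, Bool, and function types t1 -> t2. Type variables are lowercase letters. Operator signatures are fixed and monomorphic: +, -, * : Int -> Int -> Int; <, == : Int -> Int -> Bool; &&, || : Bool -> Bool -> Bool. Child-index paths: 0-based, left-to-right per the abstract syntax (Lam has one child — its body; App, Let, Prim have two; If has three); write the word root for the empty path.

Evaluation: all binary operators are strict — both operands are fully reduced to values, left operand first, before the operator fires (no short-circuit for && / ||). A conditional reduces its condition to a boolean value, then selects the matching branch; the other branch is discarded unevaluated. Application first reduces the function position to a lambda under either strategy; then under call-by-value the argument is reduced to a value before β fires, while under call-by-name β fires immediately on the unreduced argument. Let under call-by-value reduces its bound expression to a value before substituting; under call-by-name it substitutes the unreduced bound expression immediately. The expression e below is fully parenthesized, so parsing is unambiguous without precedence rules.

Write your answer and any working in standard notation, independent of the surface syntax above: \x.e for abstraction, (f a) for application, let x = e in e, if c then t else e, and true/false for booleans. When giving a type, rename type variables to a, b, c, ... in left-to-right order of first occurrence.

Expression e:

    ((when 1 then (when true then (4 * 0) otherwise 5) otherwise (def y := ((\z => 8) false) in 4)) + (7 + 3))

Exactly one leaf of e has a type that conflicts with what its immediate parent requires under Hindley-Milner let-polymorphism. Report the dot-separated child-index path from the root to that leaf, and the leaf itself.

Answer: 0.0 : 1

Trace:
  unify Int ~ Bool
  FAIL: mismatch Int ~ Bool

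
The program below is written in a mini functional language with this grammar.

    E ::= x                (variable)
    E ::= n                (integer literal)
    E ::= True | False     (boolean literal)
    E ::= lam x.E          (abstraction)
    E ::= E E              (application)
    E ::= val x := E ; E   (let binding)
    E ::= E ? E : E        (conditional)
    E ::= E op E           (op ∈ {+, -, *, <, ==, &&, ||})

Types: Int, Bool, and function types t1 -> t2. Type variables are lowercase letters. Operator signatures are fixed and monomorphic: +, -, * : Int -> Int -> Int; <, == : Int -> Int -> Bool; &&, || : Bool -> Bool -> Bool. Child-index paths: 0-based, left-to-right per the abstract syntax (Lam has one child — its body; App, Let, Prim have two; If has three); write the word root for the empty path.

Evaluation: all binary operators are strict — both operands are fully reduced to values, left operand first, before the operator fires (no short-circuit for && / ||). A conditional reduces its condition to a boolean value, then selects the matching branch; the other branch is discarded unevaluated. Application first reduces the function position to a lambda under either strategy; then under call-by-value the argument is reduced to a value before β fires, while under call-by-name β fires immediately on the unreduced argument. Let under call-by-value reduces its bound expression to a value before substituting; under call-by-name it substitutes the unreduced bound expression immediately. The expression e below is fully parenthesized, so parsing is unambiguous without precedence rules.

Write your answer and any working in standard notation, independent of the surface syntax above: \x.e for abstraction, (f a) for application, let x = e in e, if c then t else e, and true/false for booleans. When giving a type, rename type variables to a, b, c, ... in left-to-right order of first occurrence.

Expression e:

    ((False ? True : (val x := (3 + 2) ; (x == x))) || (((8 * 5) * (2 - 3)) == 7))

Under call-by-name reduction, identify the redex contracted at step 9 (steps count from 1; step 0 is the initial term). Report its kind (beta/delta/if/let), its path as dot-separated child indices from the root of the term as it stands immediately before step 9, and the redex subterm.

Derivation:
step 0: ((if false then true else (let x = (3 + 2) in (x == x))) || (((8 * 5) * (2 - 3)) == 7))
step 1: [if@0] ((let x = (3 + 2) in (x == x)) || (((8 * 5) * (2 - 3)) == 7))
step 2: [let@0] (((3 + 2) == (3 + 2)) || (((8 * 5) * (2 - 3)) == 7))
step 3: [delta@0.0] ((5 == (3 + 2)) || (((8 * 5) * (2 - 3)) == 7))
step 4: [delta@0.1] ((5 == 5) || (((8 * 5) * (2 - 3)) == 7))
step 5: [delta@0] (true || (((8 * 5) * (2 - 3)) == 7))
step 6: [delta@1.0.0] (true || ((40 * (2 - 3)) == 7))
step 7: [delta@1.0.1] (true || ((40 * -1) == 7))
step 8: [delta@1.0] (true || (-40 == 7))
step 9: [delta@1] (true || false)

Answer: delta at 1 : (-40 == 7)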